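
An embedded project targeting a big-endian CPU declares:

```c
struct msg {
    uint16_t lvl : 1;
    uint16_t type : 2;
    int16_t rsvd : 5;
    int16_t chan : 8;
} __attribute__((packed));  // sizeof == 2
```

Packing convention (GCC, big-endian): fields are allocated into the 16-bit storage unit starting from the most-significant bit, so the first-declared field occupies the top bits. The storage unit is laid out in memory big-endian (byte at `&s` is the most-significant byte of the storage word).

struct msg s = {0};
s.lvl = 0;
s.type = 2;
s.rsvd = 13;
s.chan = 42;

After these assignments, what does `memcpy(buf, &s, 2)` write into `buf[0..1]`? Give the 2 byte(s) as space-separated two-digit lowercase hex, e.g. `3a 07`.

4d 2a

lvl (1b) val=0 bits=0x0 at bit 15: 0x0000
type (2b) val=2 bits=0x2 at bit 13: 0x4000
rsvd (5b) val=13 bits=0xd at bit 8: 0x4d00
chan (8b) val=42 bits=0x2a at bit 0: 0x4d2a
word = 0x4d2a → big-endian bytes:
  [0]=0x4d  [1]=0x2a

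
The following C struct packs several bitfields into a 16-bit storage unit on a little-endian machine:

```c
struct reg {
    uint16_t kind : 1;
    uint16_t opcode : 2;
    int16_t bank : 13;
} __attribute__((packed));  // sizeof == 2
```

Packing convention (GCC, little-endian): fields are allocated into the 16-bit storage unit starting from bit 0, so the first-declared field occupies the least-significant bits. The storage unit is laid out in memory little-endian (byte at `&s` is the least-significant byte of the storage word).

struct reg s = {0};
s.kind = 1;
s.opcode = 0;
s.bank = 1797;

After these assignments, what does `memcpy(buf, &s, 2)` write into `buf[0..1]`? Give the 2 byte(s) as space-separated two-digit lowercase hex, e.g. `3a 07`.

29 38

[0+:1] kind=1 & 0x1 = 0x1; word=0x0001
[1+:2] opcode=0 & 0x3 = 0x0; word=0x0001
[3+:13] bank=1797 & 0x1fff = 0x705; word=0x3829
word = 0x3829 → little-endian bytes:
  [0]=0x29  [1]=0x38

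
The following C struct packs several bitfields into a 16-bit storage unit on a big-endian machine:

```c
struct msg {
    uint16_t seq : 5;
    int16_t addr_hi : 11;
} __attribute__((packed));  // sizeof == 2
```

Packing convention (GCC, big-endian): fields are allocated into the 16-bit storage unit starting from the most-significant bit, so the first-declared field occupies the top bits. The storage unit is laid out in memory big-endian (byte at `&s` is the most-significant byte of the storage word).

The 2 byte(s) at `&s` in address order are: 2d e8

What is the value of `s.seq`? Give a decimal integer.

[0]=0x2d [1]=0xe8 (big-endian) → word 0x2de8
seq:5 @ bit 11 → (0x2de8>>11)&0x1f = 0x5  ←
addr_hi:11 @ bit 0 → (0x2de8>>0)&0x7ff = 0x5e8

5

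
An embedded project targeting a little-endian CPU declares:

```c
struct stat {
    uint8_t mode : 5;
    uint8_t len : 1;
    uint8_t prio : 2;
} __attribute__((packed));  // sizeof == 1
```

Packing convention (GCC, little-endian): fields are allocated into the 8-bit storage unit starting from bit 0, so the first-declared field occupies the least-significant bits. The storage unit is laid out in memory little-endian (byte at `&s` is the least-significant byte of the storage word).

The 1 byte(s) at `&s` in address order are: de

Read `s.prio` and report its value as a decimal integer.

3

[0]=0xde (little-endian) → word 0xde
mode:5 @ bit 0 → (0xde>>0)&0x1f = 0x1e
len:1 @ bit 5 → (0xde>>5)&0x1 = 0x0
prio:2 @ bit 6 → (0xde>>6)&0x3 = 0x3  ←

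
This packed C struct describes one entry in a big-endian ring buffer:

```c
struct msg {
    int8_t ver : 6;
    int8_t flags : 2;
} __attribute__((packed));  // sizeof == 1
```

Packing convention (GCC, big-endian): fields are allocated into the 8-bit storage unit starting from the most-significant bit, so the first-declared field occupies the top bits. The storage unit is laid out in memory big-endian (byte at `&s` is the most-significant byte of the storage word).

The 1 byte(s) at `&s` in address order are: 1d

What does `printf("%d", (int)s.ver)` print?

7

[0]=0x1d (big-endian) → word 0x1d
ver:6 @ bit 2 → (0x1d>>2)&0x3f = 0x7  ←
flags:2 @ bit 0 → (0x1d>>0)&0x3 = 0x1
ver signed 6b, MSB=0: value = 7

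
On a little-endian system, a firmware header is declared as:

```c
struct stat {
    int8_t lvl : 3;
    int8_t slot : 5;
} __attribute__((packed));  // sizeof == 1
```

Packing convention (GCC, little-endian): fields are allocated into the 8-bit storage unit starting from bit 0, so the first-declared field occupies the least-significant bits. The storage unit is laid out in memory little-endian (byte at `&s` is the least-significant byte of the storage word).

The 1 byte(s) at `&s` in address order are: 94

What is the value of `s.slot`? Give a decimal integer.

[0]=0x94 (little-endian) → word 0x94
lvl [0+:3] = (word>>0) & 0x7 = 4
slot [3+:5] = (word>>3) & 0x1f = 18  ←
slot signed 5b, MSB=1: 18 - 32 = -14

-14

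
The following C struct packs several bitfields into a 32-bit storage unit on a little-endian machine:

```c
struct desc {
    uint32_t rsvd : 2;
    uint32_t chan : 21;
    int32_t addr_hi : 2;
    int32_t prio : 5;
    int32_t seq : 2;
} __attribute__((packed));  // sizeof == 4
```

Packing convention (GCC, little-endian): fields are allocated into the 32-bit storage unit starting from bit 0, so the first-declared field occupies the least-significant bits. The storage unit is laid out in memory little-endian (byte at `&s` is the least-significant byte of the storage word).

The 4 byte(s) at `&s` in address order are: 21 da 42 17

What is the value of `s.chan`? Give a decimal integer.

[0]=0x21 [1]=0xda [2]=0x42 [3]=0x17 (little-endian) → word 0x1742da21
rsvd:2 @ bit 0 → (0x1742da21>>0)&0x3 = 0x1
chan:21 @ bit 2 → (0x1742da21>>2)&0x1fffff = 0x10b688  ←
addr_hi:2 @ bit 23 → (0x1742da21>>23)&0x3 = 0x2
prio:5 @ bit 25 → (0x1742da21>>25)&0x1f = 0xb
seq:2 @ bit 30 → (0x1742da21>>30)&0x3 = 0x0

1095304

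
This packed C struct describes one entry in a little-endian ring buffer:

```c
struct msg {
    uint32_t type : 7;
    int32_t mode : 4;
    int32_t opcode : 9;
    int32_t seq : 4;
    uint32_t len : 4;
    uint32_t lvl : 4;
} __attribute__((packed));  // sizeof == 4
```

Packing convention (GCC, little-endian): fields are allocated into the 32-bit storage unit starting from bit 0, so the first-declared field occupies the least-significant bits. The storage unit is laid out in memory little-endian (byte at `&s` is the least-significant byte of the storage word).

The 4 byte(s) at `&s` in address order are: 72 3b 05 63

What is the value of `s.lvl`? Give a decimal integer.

[0]=0x72 [1]=0x3b [2]=0x05 [3]=0x63 (little-endian) → word 0x63053b72
type [0+:7] = (word>>0) & 0x7f = 114
mode [7+:4] = (word>>7) & 0xf = 6
opcode [11+:9] = (word>>11) & 0x1ff = 167
seq [20+:4] = (word>>20) & 0xf = 0
len [24+:4] = (word>>24) & 0xf = 3
lvl [28+:4] = (word>>28) & 0xf = 6  ←

6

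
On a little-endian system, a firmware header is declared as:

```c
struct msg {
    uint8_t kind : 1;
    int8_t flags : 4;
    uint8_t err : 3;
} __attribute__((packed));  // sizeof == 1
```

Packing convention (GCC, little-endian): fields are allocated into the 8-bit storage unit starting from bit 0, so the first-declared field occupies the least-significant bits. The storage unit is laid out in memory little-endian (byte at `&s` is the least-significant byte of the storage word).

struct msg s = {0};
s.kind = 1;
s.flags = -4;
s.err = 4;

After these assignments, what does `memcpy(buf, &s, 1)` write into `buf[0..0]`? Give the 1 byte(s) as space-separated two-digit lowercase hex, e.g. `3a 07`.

99

kind (1b) val=1 bits=0x1 at bit 0: 0x01
flags (4b) val=-4 bits=0xc at bit 1: 0x19
err (3b) val=4 bits=0x4 at bit 5: 0x99
word = 0x99 → little-endian bytes:
  [0]=0x99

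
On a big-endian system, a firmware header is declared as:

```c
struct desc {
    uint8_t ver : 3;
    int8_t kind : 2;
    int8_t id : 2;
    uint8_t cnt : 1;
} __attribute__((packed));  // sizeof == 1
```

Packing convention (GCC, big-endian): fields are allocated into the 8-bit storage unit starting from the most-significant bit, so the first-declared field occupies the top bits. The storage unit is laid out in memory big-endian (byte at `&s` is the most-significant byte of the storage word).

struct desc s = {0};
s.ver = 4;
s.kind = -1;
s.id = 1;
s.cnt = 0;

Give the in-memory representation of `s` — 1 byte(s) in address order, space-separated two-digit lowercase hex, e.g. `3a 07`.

9a

[5+:3] ver=4 & 0x7 = 0x4; word=0x80
[3+:2] kind=-1 & 0x3 = 0x3; word=0x98
[1+:2] id=1 & 0x3 = 0x1; word=0x9a
[0+:1] cnt=0 & 0x1 = 0x0; word=0x9a
word = 0x9a → big-endian bytes:
  [0]=0x9a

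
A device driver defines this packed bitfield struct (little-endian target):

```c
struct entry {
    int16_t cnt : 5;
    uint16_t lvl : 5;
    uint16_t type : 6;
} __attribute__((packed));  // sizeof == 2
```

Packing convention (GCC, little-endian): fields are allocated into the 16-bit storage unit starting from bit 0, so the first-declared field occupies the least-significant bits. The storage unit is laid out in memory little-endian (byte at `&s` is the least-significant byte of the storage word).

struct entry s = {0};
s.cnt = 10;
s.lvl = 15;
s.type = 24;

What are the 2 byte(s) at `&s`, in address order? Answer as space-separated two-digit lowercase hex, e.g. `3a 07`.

cnt (5b) val=10 bits=0xa at bit 0: 0x000a
lvl (5b) val=15 bits=0xf at bit 5: 0x01ea
type (6b) val=24 bits=0x18 at bit 10: 0x61ea
word = 0x61ea → little-endian bytes:
  [0]=0xea  [1]=0x61

ea 61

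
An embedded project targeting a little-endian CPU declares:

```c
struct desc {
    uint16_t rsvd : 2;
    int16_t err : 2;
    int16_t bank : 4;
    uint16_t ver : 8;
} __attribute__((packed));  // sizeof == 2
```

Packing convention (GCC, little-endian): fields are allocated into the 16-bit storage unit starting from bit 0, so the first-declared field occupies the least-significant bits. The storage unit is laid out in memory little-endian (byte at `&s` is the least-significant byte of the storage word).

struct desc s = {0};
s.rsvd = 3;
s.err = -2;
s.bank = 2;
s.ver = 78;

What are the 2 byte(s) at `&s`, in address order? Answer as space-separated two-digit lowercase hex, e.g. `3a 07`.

2b 4e

rsvd (2b) val=3 bits=0x3 at bit 0: 0x0003
err (2b) val=-2 bits=0x2 at bit 2: 0x000b
bank (4b) val=2 bits=0x2 at bit 4: 0x002b
ver (8b) val=78 bits=0x4e at bit 8: 0x4e2b
word = 0x4e2b → little-endian bytes:
  [0]=0x2b  [1]=0x4e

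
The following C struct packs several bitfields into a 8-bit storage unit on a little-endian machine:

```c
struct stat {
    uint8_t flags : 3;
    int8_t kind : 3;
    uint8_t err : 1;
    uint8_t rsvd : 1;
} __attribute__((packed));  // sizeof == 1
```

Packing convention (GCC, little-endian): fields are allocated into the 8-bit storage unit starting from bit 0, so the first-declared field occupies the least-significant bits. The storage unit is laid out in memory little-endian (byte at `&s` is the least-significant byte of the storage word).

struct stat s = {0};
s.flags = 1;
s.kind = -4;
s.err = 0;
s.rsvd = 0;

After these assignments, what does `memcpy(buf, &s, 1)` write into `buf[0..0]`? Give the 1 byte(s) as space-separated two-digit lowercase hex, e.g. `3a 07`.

21

flags (3b) val=1 bits=0x1 at bit 0: 0x01
kind (3b) val=-4 bits=0x4 at bit 3: 0x21
err (1b) val=0 bits=0x0 at bit 6: 0x21
rsvd (1b) val=0 bits=0x0 at bit 7: 0x21
word = 0x21 → little-endian bytes:
  [0]=0x21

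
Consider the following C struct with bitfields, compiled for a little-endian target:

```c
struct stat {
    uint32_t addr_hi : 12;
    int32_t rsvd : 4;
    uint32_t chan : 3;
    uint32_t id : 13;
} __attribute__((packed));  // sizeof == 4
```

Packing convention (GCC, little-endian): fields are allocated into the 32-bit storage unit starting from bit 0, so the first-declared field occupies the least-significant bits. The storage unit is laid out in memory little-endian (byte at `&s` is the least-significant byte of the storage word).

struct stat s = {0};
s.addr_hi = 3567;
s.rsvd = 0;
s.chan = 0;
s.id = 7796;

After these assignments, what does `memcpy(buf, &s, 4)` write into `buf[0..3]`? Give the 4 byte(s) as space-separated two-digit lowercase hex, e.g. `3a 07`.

[0+:12] addr_hi=3567 & 0xfff = 0xdef; word=0x00000def
[12+:4] rsvd=0 & 0xf = 0x0; word=0x00000def
[16+:3] chan=0 & 0x7 = 0x0; word=0x00000def
[19+:13] id=7796 & 0x1fff = 0x1e74; word=0xf3a00def
word = 0xf3a00def → little-endian bytes:
  [0]=0xef  [1]=0x0d  [2]=0xa0  [3]=0xf3

ef 0d a0 f3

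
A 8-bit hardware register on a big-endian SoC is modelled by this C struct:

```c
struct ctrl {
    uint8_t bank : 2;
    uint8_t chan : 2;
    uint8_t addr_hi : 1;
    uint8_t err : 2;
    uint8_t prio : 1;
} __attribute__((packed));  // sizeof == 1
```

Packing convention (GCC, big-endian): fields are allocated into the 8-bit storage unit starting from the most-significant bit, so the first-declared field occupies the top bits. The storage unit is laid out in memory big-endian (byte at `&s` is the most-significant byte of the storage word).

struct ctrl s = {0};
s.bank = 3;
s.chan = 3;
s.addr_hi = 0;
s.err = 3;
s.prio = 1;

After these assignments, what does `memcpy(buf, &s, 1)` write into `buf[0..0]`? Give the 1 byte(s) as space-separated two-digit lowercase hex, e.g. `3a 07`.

[6+:2] bank=3 & 0x3 = 0x3; word=0xc0
[4+:2] chan=3 & 0x3 = 0x3; word=0xf0
[3+:1] addr_hi=0 & 0x1 = 0x0; word=0xf0
[1+:2] err=3 & 0x3 = 0x3; word=0xf6
[0+:1] prio=1 & 0x1 = 0x1; word=0xf7
word = 0xf7 → big-endian bytes:
  [0]=0xf7

f7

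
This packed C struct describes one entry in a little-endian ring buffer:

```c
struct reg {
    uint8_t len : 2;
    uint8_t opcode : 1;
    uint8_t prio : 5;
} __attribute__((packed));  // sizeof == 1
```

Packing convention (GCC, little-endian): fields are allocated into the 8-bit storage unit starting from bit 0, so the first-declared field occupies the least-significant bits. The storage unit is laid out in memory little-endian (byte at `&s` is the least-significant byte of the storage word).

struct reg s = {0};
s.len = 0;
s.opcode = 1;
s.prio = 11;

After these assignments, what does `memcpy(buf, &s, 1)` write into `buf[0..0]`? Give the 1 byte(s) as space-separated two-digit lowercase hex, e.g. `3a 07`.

len (2b) val=0 bits=0x0 at bit 0: 0x00
opcode (1b) val=1 bits=0x1 at bit 2: 0x04
prio (5b) val=11 bits=0xb at bit 3: 0x5c
word = 0x5c → little-endian bytes:
  [0]=0x5c

5c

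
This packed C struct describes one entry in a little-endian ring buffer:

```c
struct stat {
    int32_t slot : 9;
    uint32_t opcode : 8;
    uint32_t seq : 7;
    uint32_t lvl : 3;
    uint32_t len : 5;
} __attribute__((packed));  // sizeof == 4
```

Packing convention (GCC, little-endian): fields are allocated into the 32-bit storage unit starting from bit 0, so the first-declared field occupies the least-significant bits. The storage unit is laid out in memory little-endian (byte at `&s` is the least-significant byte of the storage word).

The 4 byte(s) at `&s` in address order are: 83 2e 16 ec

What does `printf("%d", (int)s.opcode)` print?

[0]=0x83 [1]=0x2e [2]=0x16 [3]=0xec (little-endian) → word 0xec162e83
slot:9 @ bit 0 → (0xec162e83>>0)&0x1ff = 0x83
opcode:8 @ bit 9 → (0xec162e83>>9)&0xff = 0x17  ←
seq:7 @ bit 17 → (0xec162e83>>17)&0x7f = 0xb
lvl:3 @ bit 24 → (0xec162e83>>24)&0x7 = 0x4
len:5 @ bit 27 → (0xec162e83>>27)&0x1f = 0x1d

23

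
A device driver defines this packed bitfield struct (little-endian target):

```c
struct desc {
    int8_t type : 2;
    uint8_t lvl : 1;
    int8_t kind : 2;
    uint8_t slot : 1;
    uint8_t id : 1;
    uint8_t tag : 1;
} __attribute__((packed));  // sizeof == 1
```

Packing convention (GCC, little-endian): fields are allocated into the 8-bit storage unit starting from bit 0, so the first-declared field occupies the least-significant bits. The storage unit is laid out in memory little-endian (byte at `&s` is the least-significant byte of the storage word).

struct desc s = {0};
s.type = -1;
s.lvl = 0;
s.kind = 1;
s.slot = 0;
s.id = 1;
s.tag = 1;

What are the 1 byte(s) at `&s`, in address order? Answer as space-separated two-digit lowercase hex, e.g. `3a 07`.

[0+:2] type=-1 & 0x3 = 0x3; word=0x03
[2+:1] lvl=0 & 0x1 = 0x0; word=0x03
[3+:2] kind=1 & 0x3 = 0x1; word=0x0b
[5+:1] slot=0 & 0x1 = 0x0; word=0x0b
[6+:1] id=1 & 0x1 = 0x1; word=0x4b
[7+:1] tag=1 & 0x1 = 0x1; word=0xcb
word = 0xcb → little-endian bytes:
  [0]=0xcb

cb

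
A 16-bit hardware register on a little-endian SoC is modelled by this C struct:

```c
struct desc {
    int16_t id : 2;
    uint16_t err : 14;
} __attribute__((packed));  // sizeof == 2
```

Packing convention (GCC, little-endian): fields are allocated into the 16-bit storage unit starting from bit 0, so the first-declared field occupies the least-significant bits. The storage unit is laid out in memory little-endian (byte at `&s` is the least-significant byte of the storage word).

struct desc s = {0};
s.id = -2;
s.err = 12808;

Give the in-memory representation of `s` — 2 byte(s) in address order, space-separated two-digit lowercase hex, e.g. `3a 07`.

22 c8

[0+:2] id=-2 & 0x3 = 0x2; word=0x0002
[2+:14] err=12808 & 0x3fff = 0x3208; word=0xc822
word = 0xc822 → little-endian bytes:
  [0]=0x22  [1]=0xc8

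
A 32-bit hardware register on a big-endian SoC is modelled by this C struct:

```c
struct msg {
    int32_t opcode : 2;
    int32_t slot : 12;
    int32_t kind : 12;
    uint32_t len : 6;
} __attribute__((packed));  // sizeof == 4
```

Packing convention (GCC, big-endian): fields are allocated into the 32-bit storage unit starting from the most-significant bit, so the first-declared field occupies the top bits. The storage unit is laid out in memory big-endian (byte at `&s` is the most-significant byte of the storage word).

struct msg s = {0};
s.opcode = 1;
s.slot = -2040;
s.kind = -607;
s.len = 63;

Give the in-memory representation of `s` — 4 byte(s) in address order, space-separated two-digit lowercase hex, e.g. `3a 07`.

60 23 68 7f

opcode:2 = 1 → 0x1 << 30 → word 0x40000000
slot:12 = -2040 → 0x808 << 18 → word 0x60200000
kind:12 = -607 → 0xda1 << 6 → word 0x60236840
len:6 = 63 → 0x3f << 0 → word 0x6023687f
word = 0x6023687f → big-endian bytes:
  [0]=0x60  [1]=0x23  [2]=0x68  [3]=0x7f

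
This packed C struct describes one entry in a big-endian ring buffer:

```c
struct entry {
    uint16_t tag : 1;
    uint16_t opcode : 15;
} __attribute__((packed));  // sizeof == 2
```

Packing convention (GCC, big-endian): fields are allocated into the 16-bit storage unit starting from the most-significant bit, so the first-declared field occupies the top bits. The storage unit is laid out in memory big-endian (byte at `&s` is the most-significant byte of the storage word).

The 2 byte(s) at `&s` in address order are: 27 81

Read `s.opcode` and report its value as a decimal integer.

10113

[0]=0x27 [1]=0x81 (big-endian) → word 0x2781
tag:1 @ bit 15 → (0x2781>>15)&0x1 = 0x0
opcode:15 @ bit 0 → (0x2781>>0)&0x7fff = 0x2781  ←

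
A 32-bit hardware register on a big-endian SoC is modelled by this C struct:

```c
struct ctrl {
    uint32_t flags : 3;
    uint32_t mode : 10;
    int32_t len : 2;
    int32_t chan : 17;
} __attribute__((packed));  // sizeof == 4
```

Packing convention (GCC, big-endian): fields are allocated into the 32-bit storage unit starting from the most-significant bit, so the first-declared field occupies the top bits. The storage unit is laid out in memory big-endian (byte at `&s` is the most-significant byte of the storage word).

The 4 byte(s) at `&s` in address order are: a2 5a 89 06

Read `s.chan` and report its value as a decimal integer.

[0]=0xa2 [1]=0x5a [2]=0x89 [3]=0x06 (big-endian) → word 0xa25a8906
flags:3 @ bit 29 → (0xa25a8906>>29)&0x7 = 0x5
mode:10 @ bit 19 → (0xa25a8906>>19)&0x3ff = 0x4b
len:2 @ bit 17 → (0xa25a8906>>17)&0x3 = 0x1
chan:17 @ bit 0 → (0xa25a8906>>0)&0x1ffff = 0x8906  ←
chan signed 17b, MSB=0: value = 35078

35078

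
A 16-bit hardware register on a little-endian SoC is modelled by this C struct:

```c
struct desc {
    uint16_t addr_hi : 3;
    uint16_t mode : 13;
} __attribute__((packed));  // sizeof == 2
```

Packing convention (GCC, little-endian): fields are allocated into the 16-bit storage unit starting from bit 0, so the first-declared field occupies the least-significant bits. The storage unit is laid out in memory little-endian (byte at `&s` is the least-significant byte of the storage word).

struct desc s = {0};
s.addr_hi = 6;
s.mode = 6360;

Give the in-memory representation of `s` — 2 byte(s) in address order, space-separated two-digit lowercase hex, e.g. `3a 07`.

[0+:3] addr_hi=6 & 0x7 = 0x6; word=0x0006
[3+:13] mode=6360 & 0x1fff = 0x18d8; word=0xc6c6
word = 0xc6c6 → little-endian bytes:
  [0]=0xc6  [1]=0xc6

c6 c6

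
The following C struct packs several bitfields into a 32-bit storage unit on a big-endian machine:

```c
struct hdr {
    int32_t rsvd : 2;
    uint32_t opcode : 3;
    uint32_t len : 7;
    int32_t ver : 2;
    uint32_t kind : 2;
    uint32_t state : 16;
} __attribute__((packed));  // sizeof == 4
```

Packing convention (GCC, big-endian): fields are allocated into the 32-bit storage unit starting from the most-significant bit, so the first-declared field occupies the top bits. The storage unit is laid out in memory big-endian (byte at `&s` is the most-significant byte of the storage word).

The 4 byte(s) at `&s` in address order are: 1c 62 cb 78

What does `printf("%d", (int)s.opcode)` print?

3

[0]=0x1c [1]=0x62 [2]=0xcb [3]=0x78 (big-endian) → word 0x1c62cb78
rsvd [30+:2] = (word>>30) & 0x3 = 0
opcode [27+:3] = (word>>27) & 0x7 = 3  ←
len [20+:7] = (word>>20) & 0x7f = 70
ver [18+:2] = (word>>18) & 0x3 = 0
kind [16+:2] = (word>>16) & 0x3 = 2
state [0+:16] = (word>>0) & 0xffff = 52088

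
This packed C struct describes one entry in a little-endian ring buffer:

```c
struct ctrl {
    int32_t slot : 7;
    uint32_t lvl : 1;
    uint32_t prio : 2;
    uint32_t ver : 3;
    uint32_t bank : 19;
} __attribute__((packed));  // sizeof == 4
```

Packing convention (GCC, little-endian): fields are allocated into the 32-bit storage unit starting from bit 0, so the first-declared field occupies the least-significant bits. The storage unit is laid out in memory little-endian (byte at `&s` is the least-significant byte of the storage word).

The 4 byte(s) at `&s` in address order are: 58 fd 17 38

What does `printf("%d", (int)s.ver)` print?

[0]=0x58 [1]=0xfd [2]=0x17 [3]=0x38 (little-endian) → word 0x3817fd58
slot:7 @ bit 0 → (0x3817fd58>>0)&0x7f = 0x58
lvl:1 @ bit 7 → (0x3817fd58>>7)&0x1 = 0x0
prio:2 @ bit 8 → (0x3817fd58>>8)&0x3 = 0x1
ver:3 @ bit 10 → (0x3817fd58>>10)&0x7 = 0x7  ←
bank:19 @ bit 13 → (0x3817fd58>>13)&0x7ffff = 0x1c0bf

7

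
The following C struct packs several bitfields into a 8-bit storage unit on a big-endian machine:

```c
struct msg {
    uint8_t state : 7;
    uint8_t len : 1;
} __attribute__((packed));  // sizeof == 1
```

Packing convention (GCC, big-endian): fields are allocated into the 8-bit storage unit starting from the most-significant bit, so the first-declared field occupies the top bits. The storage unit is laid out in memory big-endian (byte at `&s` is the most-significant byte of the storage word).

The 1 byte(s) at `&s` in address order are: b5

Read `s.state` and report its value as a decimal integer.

[0]=0xb5 (big-endian) → word 0xb5
state [1+:7] = (word>>1) & 0x7f = 90  ←
len [0+:1] = (word>>0) & 0x1 = 1

90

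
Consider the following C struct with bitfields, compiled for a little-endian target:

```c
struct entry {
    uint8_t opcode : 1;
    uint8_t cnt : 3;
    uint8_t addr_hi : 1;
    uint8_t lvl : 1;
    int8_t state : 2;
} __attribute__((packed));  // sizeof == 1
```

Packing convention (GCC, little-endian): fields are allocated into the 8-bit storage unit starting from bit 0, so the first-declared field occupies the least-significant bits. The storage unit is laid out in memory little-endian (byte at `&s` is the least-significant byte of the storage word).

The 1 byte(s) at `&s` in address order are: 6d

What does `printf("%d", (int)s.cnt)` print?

6

[0]=0x6d (little-endian) → word 0x6d
opcode:1 @ bit 0 → (0x6d>>0)&0x1 = 0x1
cnt:3 @ bit 1 → (0x6d>>1)&0x7 = 0x6  ←
addr_hi:1 @ bit 4 → (0x6d>>4)&0x1 = 0x0
lvl:1 @ bit 5 → (0x6d>>5)&0x1 = 0x1
state:2 @ bit 6 → (0x6d>>6)&0x3 = 0x1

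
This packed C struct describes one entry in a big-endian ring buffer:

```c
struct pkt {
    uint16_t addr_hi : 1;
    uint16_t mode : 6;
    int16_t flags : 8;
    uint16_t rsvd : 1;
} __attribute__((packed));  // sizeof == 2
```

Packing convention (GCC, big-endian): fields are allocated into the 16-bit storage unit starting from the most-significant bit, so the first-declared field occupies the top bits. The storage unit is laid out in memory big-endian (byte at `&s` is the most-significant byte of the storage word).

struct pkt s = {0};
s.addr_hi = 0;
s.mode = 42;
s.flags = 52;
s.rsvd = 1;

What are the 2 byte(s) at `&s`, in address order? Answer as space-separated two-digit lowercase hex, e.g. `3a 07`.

[15+:1] addr_hi=0 & 0x1 = 0x0; word=0x0000
[9+:6] mode=42 & 0x3f = 0x2a; word=0x5400
[1+:8] flags=52 & 0xff = 0x34; word=0x5468
[0+:1] rsvd=1 & 0x1 = 0x1; word=0x5469
word = 0x5469 → big-endian bytes:
  [0]=0x54  [1]=0x69

54 69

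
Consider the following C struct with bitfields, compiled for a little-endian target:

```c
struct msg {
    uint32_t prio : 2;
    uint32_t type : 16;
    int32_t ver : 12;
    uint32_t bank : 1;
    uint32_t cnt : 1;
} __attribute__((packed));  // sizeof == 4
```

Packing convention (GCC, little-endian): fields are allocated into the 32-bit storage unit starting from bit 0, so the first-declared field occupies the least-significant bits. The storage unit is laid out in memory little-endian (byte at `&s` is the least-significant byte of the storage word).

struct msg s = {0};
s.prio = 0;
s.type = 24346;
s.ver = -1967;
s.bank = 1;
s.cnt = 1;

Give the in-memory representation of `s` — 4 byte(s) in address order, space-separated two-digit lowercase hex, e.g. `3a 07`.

prio (2b) val=0 bits=0x0 at bit 0: 0x00000000
type (16b) val=24346 bits=0x5f1a at bit 2: 0x00017c68
ver (12b) val=-1967 bits=0x851 at bit 18: 0x21457c68
bank (1b) val=1 bits=0x1 at bit 30: 0x61457c68
cnt (1b) val=1 bits=0x1 at bit 31: 0xe1457c68
word = 0xe1457c68 → little-endian bytes:
  [0]=0x68  [1]=0x7c  [2]=0x45  [3]=0xe1

68 7c 45 e1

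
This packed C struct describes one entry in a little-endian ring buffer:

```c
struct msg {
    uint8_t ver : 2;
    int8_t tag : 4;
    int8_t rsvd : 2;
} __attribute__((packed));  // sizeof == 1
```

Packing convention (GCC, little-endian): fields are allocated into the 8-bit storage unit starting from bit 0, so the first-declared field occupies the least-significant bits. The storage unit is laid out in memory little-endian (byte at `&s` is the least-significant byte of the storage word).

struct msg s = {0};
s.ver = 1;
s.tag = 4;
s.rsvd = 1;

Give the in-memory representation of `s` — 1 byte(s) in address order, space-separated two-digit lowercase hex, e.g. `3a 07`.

[0+:2] ver=1 & 0x3 = 0x1; word=0x01
[2+:4] tag=4 & 0xf = 0x4; word=0x11
[6+:2] rsvd=1 & 0x3 = 0x1; word=0x51
word = 0x51 → little-endian bytes:
  [0]=0x51

51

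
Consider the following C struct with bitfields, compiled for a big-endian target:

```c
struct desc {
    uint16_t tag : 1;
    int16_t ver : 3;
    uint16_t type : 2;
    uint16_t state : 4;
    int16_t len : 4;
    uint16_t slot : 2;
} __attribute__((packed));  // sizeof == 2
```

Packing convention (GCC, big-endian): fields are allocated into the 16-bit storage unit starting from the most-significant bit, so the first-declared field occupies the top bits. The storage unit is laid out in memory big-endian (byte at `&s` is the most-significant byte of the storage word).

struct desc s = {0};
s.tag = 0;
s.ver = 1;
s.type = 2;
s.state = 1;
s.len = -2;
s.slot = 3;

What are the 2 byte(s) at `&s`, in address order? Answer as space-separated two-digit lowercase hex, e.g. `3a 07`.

[15+:1] tag=0 & 0x1 = 0x0; word=0x0000
[12+:3] ver=1 & 0x7 = 0x1; word=0x1000
[10+:2] type=2 & 0x3 = 0x2; word=0x1800
[6+:4] state=1 & 0xf = 0x1; word=0x1840
[2+:4] len=-2 & 0xf = 0xe; word=0x1878
[0+:2] slot=3 & 0x3 = 0x3; word=0x187b
word = 0x187b → big-endian bytes:
  [0]=0x18  [1]=0x7b

18 7b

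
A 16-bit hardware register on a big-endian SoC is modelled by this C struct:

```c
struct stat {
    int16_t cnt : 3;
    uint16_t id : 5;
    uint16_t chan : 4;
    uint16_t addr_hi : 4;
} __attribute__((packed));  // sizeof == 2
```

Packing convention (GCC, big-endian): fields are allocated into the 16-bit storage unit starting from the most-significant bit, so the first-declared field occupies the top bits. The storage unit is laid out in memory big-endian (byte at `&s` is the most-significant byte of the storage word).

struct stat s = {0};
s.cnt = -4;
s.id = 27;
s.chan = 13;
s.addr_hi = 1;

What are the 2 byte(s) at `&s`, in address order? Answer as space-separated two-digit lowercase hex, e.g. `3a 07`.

[13+:3] cnt=-4 & 0x7 = 0x4; word=0x8000
[8+:5] id=27 & 0x1f = 0x1b; word=0x9b00
[4+:4] chan=13 & 0xf = 0xd; word=0x9bd0
[0+:4] addr_hi=1 & 0xf = 0x1; word=0x9bd1
word = 0x9bd1 → big-endian bytes:
  [0]=0x9b  [1]=0xd1

9b d1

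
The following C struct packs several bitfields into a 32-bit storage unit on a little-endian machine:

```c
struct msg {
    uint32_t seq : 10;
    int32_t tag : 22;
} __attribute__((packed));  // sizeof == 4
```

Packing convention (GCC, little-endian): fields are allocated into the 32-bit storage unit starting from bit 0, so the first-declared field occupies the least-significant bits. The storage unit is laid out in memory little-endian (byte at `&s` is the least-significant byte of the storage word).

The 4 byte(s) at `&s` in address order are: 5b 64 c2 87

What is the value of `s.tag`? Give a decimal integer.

[0]=0x5b [1]=0x64 [2]=0xc2 [3]=0x87 (little-endian) → word 0x87c2645b
seq [0+:10] = (word>>0) & 0x3ff = 91
tag [10+:22] = (word>>10) & 0x3fffff = 2224281  ←
tag signed 22b, MSB=1: 2224281 - 4194304 = -1970023

-1970023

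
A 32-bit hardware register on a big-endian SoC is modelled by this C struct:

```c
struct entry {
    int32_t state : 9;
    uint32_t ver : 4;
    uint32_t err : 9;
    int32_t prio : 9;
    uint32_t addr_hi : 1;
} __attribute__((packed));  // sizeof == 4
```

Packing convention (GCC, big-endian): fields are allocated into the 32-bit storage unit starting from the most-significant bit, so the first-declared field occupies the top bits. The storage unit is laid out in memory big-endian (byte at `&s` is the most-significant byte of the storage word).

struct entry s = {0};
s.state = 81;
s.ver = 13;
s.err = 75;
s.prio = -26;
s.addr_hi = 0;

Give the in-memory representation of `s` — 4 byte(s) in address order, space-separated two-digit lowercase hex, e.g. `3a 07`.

28 e9 2f cc

[23+:9] state=81 & 0x1ff = 0x51; word=0x28800000
[19+:4] ver=13 & 0xf = 0xd; word=0x28e80000
[10+:9] err=75 & 0x1ff = 0x4b; word=0x28e92c00
[1+:9] prio=-26 & 0x1ff = 0x1e6; word=0x28e92fcc
[0+:1] addr_hi=0 & 0x1 = 0x0; word=0x28e92fcc
word = 0x28e92fcc → big-endian bytes:
  [0]=0x28  [1]=0xe9  [2]=0x2f  [3]=0xcc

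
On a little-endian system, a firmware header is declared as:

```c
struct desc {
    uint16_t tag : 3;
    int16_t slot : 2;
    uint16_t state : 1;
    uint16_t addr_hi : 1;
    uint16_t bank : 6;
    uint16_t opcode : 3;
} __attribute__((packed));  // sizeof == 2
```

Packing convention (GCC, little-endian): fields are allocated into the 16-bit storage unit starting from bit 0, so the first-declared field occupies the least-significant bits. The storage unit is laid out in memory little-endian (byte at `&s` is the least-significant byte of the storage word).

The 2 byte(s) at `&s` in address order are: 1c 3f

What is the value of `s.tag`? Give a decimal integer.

[0]=0x1c [1]=0x3f (little-endian) → word 0x3f1c
tag:3 @ bit 0 → (0x3f1c>>0)&0x7 = 0x4  ←
slot:2 @ bit 3 → (0x3f1c>>3)&0x3 = 0x3
state:1 @ bit 5 → (0x3f1c>>5)&0x1 = 0x0
addr_hi:1 @ bit 6 → (0x3f1c>>6)&0x1 = 0x0
bank:6 @ bit 7 → (0x3f1c>>7)&0x3f = 0x3e
opcode:3 @ bit 13 → (0x3f1c>>13)&0x7 = 0x1

4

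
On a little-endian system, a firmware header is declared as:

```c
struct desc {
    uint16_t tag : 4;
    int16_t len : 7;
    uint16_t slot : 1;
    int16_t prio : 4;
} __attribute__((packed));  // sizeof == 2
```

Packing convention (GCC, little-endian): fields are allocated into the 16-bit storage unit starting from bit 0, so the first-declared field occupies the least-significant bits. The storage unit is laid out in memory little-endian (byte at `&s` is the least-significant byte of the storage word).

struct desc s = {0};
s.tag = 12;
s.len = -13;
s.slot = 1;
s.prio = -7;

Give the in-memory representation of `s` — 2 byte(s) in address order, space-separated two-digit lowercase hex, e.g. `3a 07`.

3c 9f

tag:4 = 12 → 0xc << 0 → word 0x000c
len:7 = -13 → 0x73 << 4 → word 0x073c
slot:1 = 1 → 0x1 << 11 → word 0x0f3c
prio:4 = -7 → 0x9 << 12 → word 0x9f3c
word = 0x9f3c → little-endian bytes:
  [0]=0x3c  [1]=0x9f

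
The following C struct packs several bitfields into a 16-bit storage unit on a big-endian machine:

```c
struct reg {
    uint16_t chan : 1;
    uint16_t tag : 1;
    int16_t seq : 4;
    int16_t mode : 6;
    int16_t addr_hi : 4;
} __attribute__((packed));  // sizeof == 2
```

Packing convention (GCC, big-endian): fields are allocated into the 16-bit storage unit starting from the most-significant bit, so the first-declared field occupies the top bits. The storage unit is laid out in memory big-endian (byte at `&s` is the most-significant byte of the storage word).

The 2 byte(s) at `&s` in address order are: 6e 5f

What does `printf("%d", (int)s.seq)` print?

-5

[0]=0x6e [1]=0x5f (big-endian) → word 0x6e5f
chan [15+:1] = (word>>15) & 0x1 = 0
tag [14+:1] = (word>>14) & 0x1 = 1
seq [10+:4] = (word>>10) & 0xf = 11  ←
mode [4+:6] = (word>>4) & 0x3f = 37
addr_hi [0+:4] = (word>>0) & 0xf = 15
seq signed 4b, MSB=1: 11 - 16 = -5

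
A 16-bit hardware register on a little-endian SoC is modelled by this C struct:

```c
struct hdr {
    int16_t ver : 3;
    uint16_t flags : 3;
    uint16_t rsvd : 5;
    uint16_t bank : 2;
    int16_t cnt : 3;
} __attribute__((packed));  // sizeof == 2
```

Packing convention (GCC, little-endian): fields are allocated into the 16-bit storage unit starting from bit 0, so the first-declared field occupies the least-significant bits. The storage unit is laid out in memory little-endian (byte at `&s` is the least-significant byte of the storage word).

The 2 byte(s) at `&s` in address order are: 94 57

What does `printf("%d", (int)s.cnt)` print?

[0]=0x94 [1]=0x57 (little-endian) → word 0x5794
ver [0+:3] = (word>>0) & 0x7 = 4
flags [3+:3] = (word>>3) & 0x7 = 2
rsvd [6+:5] = (word>>6) & 0x1f = 30
bank [11+:2] = (word>>11) & 0x3 = 2
cnt [13+:3] = (word>>13) & 0x7 = 2  ←
cnt signed 3b, MSB=0: value = 2

2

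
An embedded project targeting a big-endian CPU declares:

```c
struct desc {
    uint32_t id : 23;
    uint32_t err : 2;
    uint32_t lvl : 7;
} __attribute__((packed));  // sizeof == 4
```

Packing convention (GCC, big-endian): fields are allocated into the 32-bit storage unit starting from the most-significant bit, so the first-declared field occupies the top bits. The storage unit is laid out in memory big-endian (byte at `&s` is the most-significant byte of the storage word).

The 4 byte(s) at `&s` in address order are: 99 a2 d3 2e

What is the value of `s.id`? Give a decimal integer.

5034345

[0]=0x99 [1]=0xa2 [2]=0xd3 [3]=0x2e (big-endian) → word 0x99a2d32e
id [9+:23] = (word>>9) & 0x7fffff = 5034345  ←
err [7+:2] = (word>>7) & 0x3 = 2
lvl [0+:7] = (word>>0) & 0x7f = 46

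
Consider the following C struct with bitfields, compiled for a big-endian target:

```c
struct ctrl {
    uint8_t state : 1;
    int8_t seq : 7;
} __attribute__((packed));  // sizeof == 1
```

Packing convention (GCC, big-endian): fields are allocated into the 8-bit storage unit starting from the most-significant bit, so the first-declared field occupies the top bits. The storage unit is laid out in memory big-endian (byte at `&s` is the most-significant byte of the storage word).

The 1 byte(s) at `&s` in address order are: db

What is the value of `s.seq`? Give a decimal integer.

-37

[0]=0xdb (big-endian) → word 0xdb
state:1 @ bit 7 → (0xdb>>7)&0x1 = 0x1
seq:7 @ bit 0 → (0xdb>>0)&0x7f = 0x5b  ←
seq signed 7b, MSB=1: 91 - 128 = -37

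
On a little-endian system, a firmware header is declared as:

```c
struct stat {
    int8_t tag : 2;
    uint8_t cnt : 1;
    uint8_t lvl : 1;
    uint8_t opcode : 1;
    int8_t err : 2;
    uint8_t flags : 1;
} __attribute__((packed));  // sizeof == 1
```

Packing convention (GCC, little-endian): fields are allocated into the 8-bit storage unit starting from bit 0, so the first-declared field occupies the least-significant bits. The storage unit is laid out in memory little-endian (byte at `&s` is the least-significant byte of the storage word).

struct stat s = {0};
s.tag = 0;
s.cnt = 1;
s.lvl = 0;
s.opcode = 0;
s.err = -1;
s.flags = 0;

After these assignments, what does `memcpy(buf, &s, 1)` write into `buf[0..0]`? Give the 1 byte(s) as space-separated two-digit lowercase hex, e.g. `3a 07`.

tag:2 = 0 → 0x0 << 0 → word 0x00
cnt:1 = 1 → 0x1 << 2 → word 0x04
lvl:1 = 0 → 0x0 << 3 → word 0x04
opcode:1 = 0 → 0x0 << 4 → word 0x04
err:2 = -1 → 0x3 << 5 → word 0x64
flags:1 = 0 → 0x0 << 7 → word 0x64
word = 0x64 → little-endian bytes:
  [0]=0x64

64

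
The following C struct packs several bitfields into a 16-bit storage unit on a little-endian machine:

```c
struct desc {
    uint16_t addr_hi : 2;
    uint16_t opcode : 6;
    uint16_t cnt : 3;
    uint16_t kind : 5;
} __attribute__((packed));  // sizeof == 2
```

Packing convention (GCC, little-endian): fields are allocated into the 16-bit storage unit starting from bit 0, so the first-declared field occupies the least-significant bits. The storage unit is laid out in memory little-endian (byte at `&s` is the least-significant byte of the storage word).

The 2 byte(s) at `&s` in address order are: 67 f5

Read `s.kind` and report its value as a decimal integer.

30

[0]=0x67 [1]=0xf5 (little-endian) → word 0xf567
addr_hi:2 @ bit 0 → (0xf567>>0)&0x3 = 0x3
opcode:6 @ bit 2 → (0xf567>>2)&0x3f = 0x19
cnt:3 @ bit 8 → (0xf567>>8)&0x7 = 0x5
kind:5 @ bit 11 → (0xf567>>11)&0x1f = 0x1e  ←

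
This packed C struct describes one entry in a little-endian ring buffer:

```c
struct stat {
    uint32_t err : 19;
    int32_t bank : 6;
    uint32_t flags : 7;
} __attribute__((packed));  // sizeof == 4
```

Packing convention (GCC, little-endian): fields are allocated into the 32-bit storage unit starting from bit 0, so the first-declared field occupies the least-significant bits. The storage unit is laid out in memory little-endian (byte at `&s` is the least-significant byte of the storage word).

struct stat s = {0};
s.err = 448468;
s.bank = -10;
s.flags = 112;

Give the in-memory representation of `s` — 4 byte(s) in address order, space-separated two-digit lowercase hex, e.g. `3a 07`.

err (19b) val=448468 bits=0x6d7d4 at bit 0: 0x0006d7d4
bank (6b) val=-10 bits=0x36 at bit 19: 0x01b6d7d4
flags (7b) val=112 bits=0x70 at bit 25: 0xe1b6d7d4
word = 0xe1b6d7d4 → little-endian bytes:
  [0]=0xd4  [1]=0xd7  [2]=0xb6  [3]=0xe1

d4 d7 b6 e1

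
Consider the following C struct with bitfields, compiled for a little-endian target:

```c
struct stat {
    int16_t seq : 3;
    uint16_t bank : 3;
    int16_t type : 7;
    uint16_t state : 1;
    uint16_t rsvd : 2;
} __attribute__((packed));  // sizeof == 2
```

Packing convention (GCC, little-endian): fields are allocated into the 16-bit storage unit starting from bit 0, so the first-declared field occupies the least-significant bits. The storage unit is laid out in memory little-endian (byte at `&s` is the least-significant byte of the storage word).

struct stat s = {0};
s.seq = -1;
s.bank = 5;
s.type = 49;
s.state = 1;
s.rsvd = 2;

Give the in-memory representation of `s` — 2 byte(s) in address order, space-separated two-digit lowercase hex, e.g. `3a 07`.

seq (3b) val=-1 bits=0x7 at bit 0: 0x0007
bank (3b) val=5 bits=0x5 at bit 3: 0x002f
type (7b) val=49 bits=0x31 at bit 6: 0x0c6f
state (1b) val=1 bits=0x1 at bit 13: 0x2c6f
rsvd (2b) val=2 bits=0x2 at bit 14: 0xac6f
word = 0xac6f → little-endian bytes:
  [0]=0x6f  [1]=0xac

6f ac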